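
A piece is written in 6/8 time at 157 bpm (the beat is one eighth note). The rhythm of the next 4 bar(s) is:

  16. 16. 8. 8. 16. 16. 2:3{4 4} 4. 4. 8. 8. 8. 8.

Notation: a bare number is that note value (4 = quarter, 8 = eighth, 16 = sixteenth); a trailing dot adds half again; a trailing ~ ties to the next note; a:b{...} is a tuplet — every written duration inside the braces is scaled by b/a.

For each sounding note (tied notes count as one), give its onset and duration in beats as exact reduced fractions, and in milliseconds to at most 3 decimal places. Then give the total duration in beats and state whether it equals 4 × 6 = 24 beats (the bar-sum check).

1) 0.0ms=0b +286.624ms=3/4b
2) 286.624ms=3/4b +286.624ms=3/4b
3) 573.248ms=3/2b +573.248ms=3/2b
4) 1146.497ms=3b +573.248ms=3/2b
5) 1719.745ms=9/2b +286.624ms=3/4b
6) 2006.369ms=21/4b +286.624ms=3/4b
7) 2292.994ms=6b +1146.497ms=3b
8) 3439.49ms=9b +1146.497ms=3b
9) 4585.987ms=12b +1146.497ms=3b
10) 5732.484ms=15b +1146.497ms=3b
11) 6878.981ms=18b +573.248ms=3/2b
12) 7452.229ms=39/2b +573.248ms=3/2b
13) 8025.478ms=21b +573.248ms=3/2b
14) 8598.726ms=45/2b +573.248ms=3/2b
Σ=24b of 24 (157bpm 6/8) — PASS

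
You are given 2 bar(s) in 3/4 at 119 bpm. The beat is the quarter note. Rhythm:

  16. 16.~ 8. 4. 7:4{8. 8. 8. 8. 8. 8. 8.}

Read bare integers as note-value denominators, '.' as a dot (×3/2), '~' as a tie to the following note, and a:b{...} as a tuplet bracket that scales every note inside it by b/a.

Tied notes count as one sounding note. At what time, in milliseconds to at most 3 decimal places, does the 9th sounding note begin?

1. 0.0ms @ 0 + 189.076ms (3/8)
2. 189.076ms @ 3/8 + 567.227ms (9/8)
3. 756.303ms @ 3/2 + 756.303ms (3/2)
4. 1512.605ms @ 3 + 216.086ms (3/7)
5. 1728.691ms @ 24/7 + 216.086ms (3/7)
6. 1944.778ms @ 27/7 + 216.086ms (3/7)
7. 2160.864ms @ 30/7 + 216.086ms (3/7)
8. 2376.951ms @ 33/7 + 216.086ms (3/7)
9. 2593.037ms @ 36/7 + 216.086ms (3/7)
10. 2809.124ms @ 39/7 + 216.086ms (3/7)

note 9 onset = 36/7b = 2593.037ms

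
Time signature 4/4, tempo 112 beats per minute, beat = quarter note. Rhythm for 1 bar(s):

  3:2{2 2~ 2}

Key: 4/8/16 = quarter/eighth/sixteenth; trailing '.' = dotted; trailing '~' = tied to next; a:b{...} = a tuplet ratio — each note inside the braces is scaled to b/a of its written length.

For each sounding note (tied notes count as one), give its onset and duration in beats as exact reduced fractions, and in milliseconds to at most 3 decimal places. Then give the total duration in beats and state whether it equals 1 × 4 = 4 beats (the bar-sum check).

1) 0.0ms=0b +714.286ms=4/3b
2) 714.286ms=4/3b +1428.571ms=8/3b
Σ=4b of 4 (112bpm 4/4) — PASS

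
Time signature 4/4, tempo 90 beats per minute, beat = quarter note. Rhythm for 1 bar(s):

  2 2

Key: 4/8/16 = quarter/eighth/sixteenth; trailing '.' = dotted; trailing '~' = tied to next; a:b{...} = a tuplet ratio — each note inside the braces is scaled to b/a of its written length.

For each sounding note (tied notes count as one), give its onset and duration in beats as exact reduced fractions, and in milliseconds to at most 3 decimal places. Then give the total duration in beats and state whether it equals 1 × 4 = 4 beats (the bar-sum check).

1) 0.0ms=0b +1333.333ms=2b
2) 1333.333ms=2b +1333.333ms=2b
Σ=4b of 4 (90bpm 4/4) — PASS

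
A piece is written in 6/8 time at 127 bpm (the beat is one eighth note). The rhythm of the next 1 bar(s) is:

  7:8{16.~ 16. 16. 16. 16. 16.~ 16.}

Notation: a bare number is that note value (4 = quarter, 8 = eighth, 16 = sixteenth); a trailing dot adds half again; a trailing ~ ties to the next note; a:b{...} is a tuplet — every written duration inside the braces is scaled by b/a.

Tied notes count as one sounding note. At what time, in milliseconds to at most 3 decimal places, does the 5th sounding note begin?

1. 0.0ms @ 0 + 809.899ms (12/7)
2. 809.899ms @ 12/7 + 404.949ms (6/7)
3. 1214.848ms @ 18/7 + 404.949ms (6/7)
4. 1619.798ms @ 24/7 + 404.949ms (6/7)
5. 2024.747ms @ 30/7 + 809.899ms (12/7)

note 5 onset = 30/7b = 2024.747ms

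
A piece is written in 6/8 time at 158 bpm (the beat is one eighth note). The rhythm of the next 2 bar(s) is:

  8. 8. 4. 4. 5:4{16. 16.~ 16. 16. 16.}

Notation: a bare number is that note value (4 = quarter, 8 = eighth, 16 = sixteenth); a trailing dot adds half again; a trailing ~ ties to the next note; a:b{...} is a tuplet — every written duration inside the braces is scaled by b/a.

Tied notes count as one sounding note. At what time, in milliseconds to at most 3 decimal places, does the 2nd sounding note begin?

1. 0.0ms @ 0 + 569.62ms (3/2)
2. 569.62ms @ 3/2 + 569.62ms (3/2)
3. 1139.241ms @ 3 + 1139.241ms (3)
4. 2278.481ms @ 6 + 1139.241ms (3)
5. 3417.722ms @ 9 + 227.848ms (3/5)
6. 3645.57ms @ 48/5 + 455.696ms (6/5)
7. 4101.266ms @ 54/5 + 227.848ms (3/5)
8. 4329.114ms @ 57/5 + 227.848ms (3/5)

note 2 onset = 3/2b = 569.62ms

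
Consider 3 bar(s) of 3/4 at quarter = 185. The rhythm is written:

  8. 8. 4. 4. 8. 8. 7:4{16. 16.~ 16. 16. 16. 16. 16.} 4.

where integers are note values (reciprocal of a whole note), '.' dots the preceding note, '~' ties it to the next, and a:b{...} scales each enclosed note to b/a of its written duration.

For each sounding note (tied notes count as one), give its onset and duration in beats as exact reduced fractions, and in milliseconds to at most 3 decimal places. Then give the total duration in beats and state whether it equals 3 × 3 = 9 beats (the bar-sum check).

1) 0.0ms=0b +243.243ms=3/4b
2) 243.243ms=3/4b +243.243ms=3/4b
3) 486.486ms=3/2b +486.486ms=3/2b
4) 972.973ms=3b +486.486ms=3/2b
5) 1459.459ms=9/2b +243.243ms=3/4b
6) 1702.703ms=21/4b +243.243ms=3/4b
7) 1945.946ms=6b +69.498ms=3/14b
8) 2015.444ms=87/14b +138.996ms=3/7b
9) 2154.44ms=93/14b +69.498ms=3/14b
10) 2223.938ms=48/7b +69.498ms=3/14b
11) 2293.436ms=99/14b +69.498ms=3/14b
12) 2362.934ms=51/7b +69.498ms=3/14b
13) 2432.432ms=15/2b +486.486ms=3/2b
Σ=9b of 9 (185bpm 3/4) — PASS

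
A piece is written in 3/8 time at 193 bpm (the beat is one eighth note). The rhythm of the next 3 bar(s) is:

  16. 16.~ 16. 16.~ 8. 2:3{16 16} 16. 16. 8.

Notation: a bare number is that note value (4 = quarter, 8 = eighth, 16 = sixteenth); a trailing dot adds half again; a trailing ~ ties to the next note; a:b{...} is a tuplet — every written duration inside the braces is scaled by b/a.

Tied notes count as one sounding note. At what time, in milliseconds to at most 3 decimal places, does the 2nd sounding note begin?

1. 0.0ms @ 0 + 233.161ms (3/4)
2. 233.161ms @ 3/4 + 466.321ms (3/2)
3. 699.482ms @ 9/4 + 699.482ms (9/4)
4. 1398.964ms @ 9/2 + 233.161ms (3/4)
5. 1632.124ms @ 21/4 + 233.161ms (3/4)
6. 1865.285ms @ 6 + 233.161ms (3/4)
7. 2098.446ms @ 27/4 + 233.161ms (3/4)
8. 2331.606ms @ 15/2 + 466.321ms (3/2)

note 2 onset = 3/4b = 233.161ms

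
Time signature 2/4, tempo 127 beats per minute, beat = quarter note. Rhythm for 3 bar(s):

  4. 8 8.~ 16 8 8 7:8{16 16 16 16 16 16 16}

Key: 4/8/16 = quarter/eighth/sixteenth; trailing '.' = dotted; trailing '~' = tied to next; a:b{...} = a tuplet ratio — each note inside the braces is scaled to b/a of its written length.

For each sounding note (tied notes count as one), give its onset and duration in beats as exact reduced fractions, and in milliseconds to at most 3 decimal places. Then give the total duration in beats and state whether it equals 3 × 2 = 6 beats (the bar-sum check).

1) 0.0ms=0b +708.661ms=3/2b
2) 708.661ms=3/2b +236.22ms=1/2b
3) 944.882ms=2b +472.441ms=1b
4) 1417.323ms=3b +236.22ms=1/2b
5) 1653.543ms=7/2b +236.22ms=1/2b
6) 1889.764ms=4b +134.983ms=2/7b
7) 2024.747ms=30/7b +134.983ms=2/7b
8) 2159.73ms=32/7b +134.983ms=2/7b
9) 2294.713ms=34/7b +134.983ms=2/7b
10) 2429.696ms=36/7b +134.983ms=2/7b
11) 2564.679ms=38/7b +134.983ms=2/7b
12) 2699.663ms=40/7b +134.983ms=2/7b
Σ=6b of 6 (127bpm 2/4) — PASS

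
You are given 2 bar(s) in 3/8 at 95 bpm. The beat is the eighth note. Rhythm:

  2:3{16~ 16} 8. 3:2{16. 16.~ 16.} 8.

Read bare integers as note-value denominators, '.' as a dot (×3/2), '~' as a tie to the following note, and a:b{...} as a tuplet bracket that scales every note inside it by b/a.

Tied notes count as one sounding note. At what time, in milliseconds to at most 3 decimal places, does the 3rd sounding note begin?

note 3 onset = 3b = 1894.737ms

1. 0.0ms @ 0 + 947.368ms (3/2)
2. 947.368ms @ 3/2 + 947.368ms (3/2)
3. 1894.737ms @ 3 + 315.789ms (1/2)
4. 2210.526ms @ 7/2 + 631.579ms (1)
5. 2842.105ms @ 9/2 + 947.368ms (3/2)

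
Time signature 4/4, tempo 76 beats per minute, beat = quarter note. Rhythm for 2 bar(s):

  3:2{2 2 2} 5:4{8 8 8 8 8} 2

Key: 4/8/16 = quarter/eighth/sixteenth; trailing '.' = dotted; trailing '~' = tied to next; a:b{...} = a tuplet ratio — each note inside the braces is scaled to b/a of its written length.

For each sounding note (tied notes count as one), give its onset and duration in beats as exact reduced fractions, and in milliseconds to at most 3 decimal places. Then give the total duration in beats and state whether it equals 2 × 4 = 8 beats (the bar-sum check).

1) 0.0ms=0b +1052.632ms=4/3b
2) 1052.632ms=4/3b +1052.632ms=4/3b
3) 2105.263ms=8/3b +1052.632ms=4/3b
4) 3157.895ms=4b +315.789ms=2/5b
5) 3473.684ms=22/5b +315.789ms=2/5b
6) 3789.474ms=24/5b +315.789ms=2/5b
7) 4105.263ms=26/5b +315.789ms=2/5b
8) 4421.053ms=28/5b +315.789ms=2/5b
9) 4736.842ms=6b +1578.947ms=2b
Σ=8b of 8 (76bpm 4/4) — PASS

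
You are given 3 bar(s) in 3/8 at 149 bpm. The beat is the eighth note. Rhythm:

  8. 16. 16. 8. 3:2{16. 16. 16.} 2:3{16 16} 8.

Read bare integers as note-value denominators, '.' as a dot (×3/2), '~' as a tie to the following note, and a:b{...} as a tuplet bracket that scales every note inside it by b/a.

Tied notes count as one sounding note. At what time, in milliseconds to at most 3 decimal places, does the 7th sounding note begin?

1. 0.0ms @ 0 + 604.027ms (3/2)
2. 604.027ms @ 3/2 + 302.013ms (3/4)
3. 906.04ms @ 9/4 + 302.013ms (3/4)
4. 1208.054ms @ 3 + 604.027ms (3/2)
5. 1812.081ms @ 9/2 + 201.342ms (1/2)
6. 2013.423ms @ 5 + 201.342ms (1/2)
7. 2214.765ms @ 11/2 + 201.342ms (1/2)
8. 2416.107ms @ 6 + 302.013ms (3/4)
9. 2718.121ms @ 27/4 + 302.013ms (3/4)
10. 3020.134ms @ 15/2 + 604.027ms (3/2)

note 7 onset = 11/2b = 2214.765ms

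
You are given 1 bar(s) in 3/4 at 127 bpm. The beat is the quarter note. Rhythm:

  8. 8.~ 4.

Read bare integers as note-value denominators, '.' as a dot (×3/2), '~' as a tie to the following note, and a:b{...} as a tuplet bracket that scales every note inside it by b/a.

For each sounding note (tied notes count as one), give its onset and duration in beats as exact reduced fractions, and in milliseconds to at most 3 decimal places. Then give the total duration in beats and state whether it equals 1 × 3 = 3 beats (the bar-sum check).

1) 0.0ms=0b +354.331ms=3/4b
2) 354.331ms=3/4b +1062.992ms=9/4b
Σ=3b of 3 (127bpm 3/4) — PASS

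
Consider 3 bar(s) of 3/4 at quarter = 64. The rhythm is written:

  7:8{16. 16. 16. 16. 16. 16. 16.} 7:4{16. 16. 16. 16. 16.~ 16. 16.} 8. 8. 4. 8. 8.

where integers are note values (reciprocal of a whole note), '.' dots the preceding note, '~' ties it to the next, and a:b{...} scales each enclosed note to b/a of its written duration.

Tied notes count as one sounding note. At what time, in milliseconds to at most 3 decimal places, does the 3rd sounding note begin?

note 3 onset = 6/7b = 803.571ms

1. 0.0ms @ 0 + 401.786ms (3/7)
2. 401.786ms @ 3/7 + 401.786ms (3/7)
3. 803.571ms @ 6/7 + 401.786ms (3/7)
4. 1205.357ms @ 9/7 + 401.786ms (3/7)
5. 1607.143ms @ 12/7 + 401.786ms (3/7)
6. 2008.929ms @ 15/7 + 401.786ms (3/7)
7. 2410.714ms @ 18/7 + 401.786ms (3/7)
8. 2812.5ms @ 3 + 200.893ms (3/14)
9. 3013.393ms @ 45/14 + 200.893ms (3/14)
10. 3214.286ms @ 24/7 + 200.893ms (3/14)
11. 3415.179ms @ 51/14 + 200.893ms (3/14)
12. 3616.071ms @ 27/7 + 401.786ms (3/7)
13. 4017.857ms @ 30/7 + 200.893ms (3/14)
14. 4218.75ms @ 9/2 + 703.125ms (3/4)
15. 4921.875ms @ 21/4 + 703.125ms (3/4)
16. 5625.0ms @ 6 + 1406.25ms (3/2)
17. 7031.25ms @ 15/2 + 703.125ms (3/4)
18. 7734.375ms @ 33/4 + 703.125ms (3/4)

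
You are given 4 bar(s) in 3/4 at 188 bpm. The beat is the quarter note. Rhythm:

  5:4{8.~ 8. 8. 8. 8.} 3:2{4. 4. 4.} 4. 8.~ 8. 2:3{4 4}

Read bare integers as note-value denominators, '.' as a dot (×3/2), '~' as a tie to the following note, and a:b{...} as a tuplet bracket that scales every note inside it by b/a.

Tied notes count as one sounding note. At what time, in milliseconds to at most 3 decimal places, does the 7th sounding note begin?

note 7 onset = 5b = 1595.745ms

1. 0.0ms @ 0 + 382.979ms (6/5)
2. 382.979ms @ 6/5 + 191.489ms (3/5)
3. 574.468ms @ 9/5 + 191.489ms (3/5)
4. 765.957ms @ 12/5 + 191.489ms (3/5)
5. 957.447ms @ 3 + 319.149ms (1)
6. 1276.596ms @ 4 + 319.149ms (1)
7. 1595.745ms @ 5 + 319.149ms (1)
8. 1914.894ms @ 6 + 478.723ms (3/2)
9. 2393.617ms @ 15/2 + 478.723ms (3/2)
10. 2872.34ms @ 9 + 478.723ms (3/2)
11. 3351.064ms @ 21/2 + 478.723ms (3/2)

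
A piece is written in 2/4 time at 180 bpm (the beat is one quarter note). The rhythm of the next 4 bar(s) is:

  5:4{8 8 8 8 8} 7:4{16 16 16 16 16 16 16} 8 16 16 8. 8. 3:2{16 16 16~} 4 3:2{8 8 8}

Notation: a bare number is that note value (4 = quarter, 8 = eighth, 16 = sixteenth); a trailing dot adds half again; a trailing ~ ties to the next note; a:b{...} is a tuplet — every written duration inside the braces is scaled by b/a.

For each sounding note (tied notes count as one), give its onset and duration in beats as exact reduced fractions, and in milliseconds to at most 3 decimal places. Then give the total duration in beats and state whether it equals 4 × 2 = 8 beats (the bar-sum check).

1) 0.0ms=0b +133.333ms=2/5b
2) 133.333ms=2/5b +133.333ms=2/5b
3) 266.667ms=4/5b +133.333ms=2/5b
4) 400.0ms=6/5b +133.333ms=2/5b
5) 533.333ms=8/5b +133.333ms=2/5b
6) 666.667ms=2b +47.619ms=1/7b
7) 714.286ms=15/7b +47.619ms=1/7b
8) 761.905ms=16/7b +47.619ms=1/7b
9) 809.524ms=17/7b +47.619ms=1/7b
10) 857.143ms=18/7b +47.619ms=1/7b
11) 904.762ms=19/7b +47.619ms=1/7b
12) 952.381ms=20/7b +47.619ms=1/7b
13) 1000.0ms=3b +166.667ms=1/2b
14) 1166.667ms=7/2b +83.333ms=1/4b
15) 1250.0ms=15/4b +83.333ms=1/4b
16) 1333.333ms=4b +250.0ms=3/4b
17) 1583.333ms=19/4b +250.0ms=3/4b
18) 1833.333ms=11/2b +55.556ms=1/6b
19) 1888.889ms=17/3b +55.556ms=1/6b
20) 1944.444ms=35/6b +388.889ms=7/6b
21) 2333.333ms=7b +111.111ms=1/3b
22) 2444.444ms=22/3b +111.111ms=1/3b
23) 2555.556ms=23/3b +111.111ms=1/3b
Σ=8b of 8 (180bpm 2/4) — PASS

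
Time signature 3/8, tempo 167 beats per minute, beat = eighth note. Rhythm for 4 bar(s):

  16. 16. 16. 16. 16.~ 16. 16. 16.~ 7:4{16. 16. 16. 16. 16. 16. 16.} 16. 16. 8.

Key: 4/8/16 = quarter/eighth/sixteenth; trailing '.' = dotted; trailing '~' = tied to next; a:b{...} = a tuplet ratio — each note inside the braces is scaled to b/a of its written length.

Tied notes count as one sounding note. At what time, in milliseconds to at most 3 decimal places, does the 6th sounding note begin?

note 6 onset = 9/2b = 1616.766ms

1. 0.0ms @ 0 + 269.461ms (3/4)
2. 269.461ms @ 3/4 + 269.461ms (3/4)
3. 538.922ms @ 3/2 + 269.461ms (3/4)
4. 808.383ms @ 9/4 + 269.461ms (3/4)
5. 1077.844ms @ 3 + 538.922ms (3/2)
6. 1616.766ms @ 9/2 + 269.461ms (3/4)
7. 1886.228ms @ 21/4 + 423.439ms (33/28)
8. 2309.666ms @ 45/7 + 153.978ms (3/7)
9. 2463.644ms @ 48/7 + 153.978ms (3/7)
10. 2617.622ms @ 51/7 + 153.978ms (3/7)
11. 2771.6ms @ 54/7 + 153.978ms (3/7)
12. 2925.577ms @ 57/7 + 153.978ms (3/7)
13. 3079.555ms @ 60/7 + 153.978ms (3/7)
14. 3233.533ms @ 9 + 269.461ms (3/4)
15. 3502.994ms @ 39/4 + 269.461ms (3/4)
16. 3772.455ms @ 21/2 + 538.922ms (3/2)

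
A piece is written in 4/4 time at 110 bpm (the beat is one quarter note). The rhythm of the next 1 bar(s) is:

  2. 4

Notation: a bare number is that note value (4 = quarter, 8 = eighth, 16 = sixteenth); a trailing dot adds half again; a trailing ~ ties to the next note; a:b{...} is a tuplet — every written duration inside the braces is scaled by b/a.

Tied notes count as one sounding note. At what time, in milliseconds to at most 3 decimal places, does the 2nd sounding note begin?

note 2 onset = 3b = 1636.364ms

1. 0.0ms @ 0 + 1636.364ms (3)
2. 1636.364ms @ 3 + 545.455ms (1)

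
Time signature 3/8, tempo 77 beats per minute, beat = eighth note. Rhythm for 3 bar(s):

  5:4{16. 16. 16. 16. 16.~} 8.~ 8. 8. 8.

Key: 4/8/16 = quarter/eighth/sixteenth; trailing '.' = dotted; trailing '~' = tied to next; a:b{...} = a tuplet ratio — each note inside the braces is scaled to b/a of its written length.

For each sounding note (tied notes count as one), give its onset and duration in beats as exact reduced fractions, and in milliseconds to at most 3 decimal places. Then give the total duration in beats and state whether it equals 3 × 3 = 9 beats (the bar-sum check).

1) 0.0ms=0b +467.532ms=3/5b
2) 467.532ms=3/5b +467.532ms=3/5b
3) 935.065ms=6/5b +467.532ms=3/5b
4) 1402.597ms=9/5b +467.532ms=3/5b
5) 1870.13ms=12/5b +2805.195ms=18/5b
6) 4675.325ms=6b +1168.831ms=3/2b
7) 5844.156ms=15/2b +1168.831ms=3/2b
Σ=9b of 9 (77bpm 3/8) — PASS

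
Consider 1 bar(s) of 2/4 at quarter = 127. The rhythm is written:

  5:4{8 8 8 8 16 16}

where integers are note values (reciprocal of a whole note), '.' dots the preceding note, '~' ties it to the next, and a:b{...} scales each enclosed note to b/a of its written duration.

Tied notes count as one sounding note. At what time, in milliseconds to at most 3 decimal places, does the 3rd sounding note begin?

note 3 onset = 4/5b = 377.953ms

1. 0.0ms @ 0 + 188.976ms (2/5)
2. 188.976ms @ 2/5 + 188.976ms (2/5)
3. 377.953ms @ 4/5 + 188.976ms (2/5)
4. 566.929ms @ 6/5 + 188.976ms (2/5)
5. 755.906ms @ 8/5 + 94.488ms (1/5)
6. 850.394ms @ 9/5 + 94.488ms (1/5)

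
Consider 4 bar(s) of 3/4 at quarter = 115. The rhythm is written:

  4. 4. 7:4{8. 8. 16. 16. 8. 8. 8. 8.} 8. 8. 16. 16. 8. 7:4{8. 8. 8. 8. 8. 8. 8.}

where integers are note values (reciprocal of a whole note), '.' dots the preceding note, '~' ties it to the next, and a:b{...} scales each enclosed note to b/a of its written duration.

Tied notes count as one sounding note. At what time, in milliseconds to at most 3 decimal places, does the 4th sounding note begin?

note 4 onset = 24/7b = 1788.82ms

1. 0.0ms @ 0 + 782.609ms (3/2)
2. 782.609ms @ 3/2 + 782.609ms (3/2)
3. 1565.217ms @ 3 + 223.602ms (3/7)
4. 1788.82ms @ 24/7 + 223.602ms (3/7)
5. 2012.422ms @ 27/7 + 111.801ms (3/14)
6. 2124.224ms @ 57/14 + 111.801ms (3/14)
7. 2236.025ms @ 30/7 + 223.602ms (3/7)
8. 2459.627ms @ 33/7 + 223.602ms (3/7)
9. 2683.23ms @ 36/7 + 223.602ms (3/7)
10. 2906.832ms @ 39/7 + 223.602ms (3/7)
11. 3130.435ms @ 6 + 391.304ms (3/4)
12. 3521.739ms @ 27/4 + 391.304ms (3/4)
13. 3913.043ms @ 15/2 + 195.652ms (3/8)
14. 4108.696ms @ 63/8 + 195.652ms (3/8)
15. 4304.348ms @ 33/4 + 391.304ms (3/4)
16. 4695.652ms @ 9 + 223.602ms (3/7)
17. 4919.255ms @ 66/7 + 223.602ms (3/7)
18. 5142.857ms @ 69/7 + 223.602ms (3/7)
19. 5366.46ms @ 72/7 + 223.602ms (3/7)
20. 5590.062ms @ 75/7 + 223.602ms (3/7)
21. 5813.665ms @ 78/7 + 223.602ms (3/7)
22. 6037.267ms @ 81/7 + 223.602ms (3/7)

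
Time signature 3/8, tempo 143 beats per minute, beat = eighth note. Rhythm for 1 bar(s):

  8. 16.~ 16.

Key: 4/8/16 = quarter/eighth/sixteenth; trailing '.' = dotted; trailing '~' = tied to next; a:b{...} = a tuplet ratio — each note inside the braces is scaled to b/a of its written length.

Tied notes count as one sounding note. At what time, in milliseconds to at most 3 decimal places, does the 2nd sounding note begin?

note 2 onset = 3/2b = 629.371ms

1. 0.0ms @ 0 + 629.371ms (3/2)
2. 629.371ms @ 3/2 + 629.371ms (3/2)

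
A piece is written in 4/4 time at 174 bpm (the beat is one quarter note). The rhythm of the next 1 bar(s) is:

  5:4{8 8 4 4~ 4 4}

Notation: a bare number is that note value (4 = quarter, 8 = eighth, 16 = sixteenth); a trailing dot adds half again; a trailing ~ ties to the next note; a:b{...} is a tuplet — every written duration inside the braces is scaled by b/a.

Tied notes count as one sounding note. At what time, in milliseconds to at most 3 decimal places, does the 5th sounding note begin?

1. 0.0ms @ 0 + 137.931ms (2/5)
2. 137.931ms @ 2/5 + 137.931ms (2/5)
3. 275.862ms @ 4/5 + 275.862ms (4/5)
4. 551.724ms @ 8/5 + 551.724ms (8/5)
5. 1103.448ms @ 16/5 + 275.862ms (4/5)

note 5 onset = 16/5b = 1103.448ms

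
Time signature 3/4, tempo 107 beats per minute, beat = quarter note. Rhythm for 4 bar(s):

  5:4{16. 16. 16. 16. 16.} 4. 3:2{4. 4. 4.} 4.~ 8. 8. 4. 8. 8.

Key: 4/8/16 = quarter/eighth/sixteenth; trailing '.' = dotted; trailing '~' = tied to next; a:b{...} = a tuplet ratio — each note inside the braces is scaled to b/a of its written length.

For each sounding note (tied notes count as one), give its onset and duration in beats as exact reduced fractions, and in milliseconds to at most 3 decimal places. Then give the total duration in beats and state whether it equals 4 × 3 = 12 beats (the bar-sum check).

1) 0.0ms=0b +168.224ms=3/10b
2) 168.224ms=3/10b +168.224ms=3/10b
3) 336.449ms=3/5b +168.224ms=3/10b
4) 504.673ms=9/10b +168.224ms=3/10b
5) 672.897ms=6/5b +168.224ms=3/10b
6) 841.121ms=3/2b +841.121ms=3/2b
7) 1682.243ms=3b +560.748ms=1b
8) 2242.991ms=4b +560.748ms=1b
9) 2803.738ms=5b +560.748ms=1b
10) 3364.486ms=6b +1261.682ms=9/4b
11) 4626.168ms=33/4b +420.561ms=3/4b
12) 5046.729ms=9b +841.121ms=3/2b
13) 5887.85ms=21/2b +420.561ms=3/4b
14) 6308.411ms=45/4b +420.561ms=3/4b
Σ=12b of 12 (107bpm 3/4) — PASS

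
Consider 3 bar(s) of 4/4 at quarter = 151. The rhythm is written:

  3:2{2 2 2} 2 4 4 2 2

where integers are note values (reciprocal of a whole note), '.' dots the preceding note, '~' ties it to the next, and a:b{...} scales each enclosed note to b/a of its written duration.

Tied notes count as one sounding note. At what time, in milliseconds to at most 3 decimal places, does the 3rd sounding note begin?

note 3 onset = 8/3b = 1059.603ms

1. 0.0ms @ 0 + 529.801ms (4/3)
2. 529.801ms @ 4/3 + 529.801ms (4/3)
3. 1059.603ms @ 8/3 + 529.801ms (4/3)
4. 1589.404ms @ 4 + 794.702ms (2)
5. 2384.106ms @ 6 + 397.351ms (1)
6. 2781.457ms @ 7 + 397.351ms (1)
7. 3178.808ms @ 8 + 794.702ms (2)
8. 3973.51ms @ 10 + 794.702ms (2)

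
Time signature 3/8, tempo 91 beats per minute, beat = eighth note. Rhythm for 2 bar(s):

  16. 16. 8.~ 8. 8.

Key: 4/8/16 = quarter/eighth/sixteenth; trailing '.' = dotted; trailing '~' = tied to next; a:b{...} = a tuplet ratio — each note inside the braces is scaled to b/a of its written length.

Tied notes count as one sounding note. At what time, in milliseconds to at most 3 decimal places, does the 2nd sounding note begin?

note 2 onset = 3/4b = 494.505ms

1. 0.0ms @ 0 + 494.505ms (3/4)
2. 494.505ms @ 3/4 + 494.505ms (3/4)
3. 989.011ms @ 3/2 + 1978.022ms (3)
4. 2967.033ms @ 9/2 + 989.011ms (3/2)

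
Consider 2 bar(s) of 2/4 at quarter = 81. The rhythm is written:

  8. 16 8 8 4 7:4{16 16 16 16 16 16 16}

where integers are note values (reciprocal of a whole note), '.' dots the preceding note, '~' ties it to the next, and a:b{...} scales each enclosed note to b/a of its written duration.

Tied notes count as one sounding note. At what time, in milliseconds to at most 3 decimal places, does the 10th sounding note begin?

note 10 onset = 25/7b = 2645.503ms

1. 0.0ms @ 0 + 555.556ms (3/4)
2. 555.556ms @ 3/4 + 185.185ms (1/4)
3. 740.741ms @ 1 + 370.37ms (1/2)
4. 1111.111ms @ 3/2 + 370.37ms (1/2)
5. 1481.481ms @ 2 + 740.741ms (1)
6. 2222.222ms @ 3 + 105.82ms (1/7)
7. 2328.042ms @ 22/7 + 105.82ms (1/7)
8. 2433.862ms @ 23/7 + 105.82ms (1/7)
9. 2539.683ms @ 24/7 + 105.82ms (1/7)
10. 2645.503ms @ 25/7 + 105.82ms (1/7)
11. 2751.323ms @ 26/7 + 105.82ms (1/7)
12. 2857.143ms @ 27/7 + 105.82ms (1/7)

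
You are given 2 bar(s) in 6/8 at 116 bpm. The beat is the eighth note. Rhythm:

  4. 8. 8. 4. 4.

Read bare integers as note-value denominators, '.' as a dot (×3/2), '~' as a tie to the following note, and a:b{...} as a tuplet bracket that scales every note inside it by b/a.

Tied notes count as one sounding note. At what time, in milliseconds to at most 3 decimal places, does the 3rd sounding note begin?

1. 0.0ms @ 0 + 1551.724ms (3)
2. 1551.724ms @ 3 + 775.862ms (3/2)
3. 2327.586ms @ 9/2 + 775.862ms (3/2)
4. 3103.448ms @ 6 + 1551.724ms (3)
5. 4655.172ms @ 9 + 1551.724ms (3)

note 3 onset = 9/2b = 2327.586ms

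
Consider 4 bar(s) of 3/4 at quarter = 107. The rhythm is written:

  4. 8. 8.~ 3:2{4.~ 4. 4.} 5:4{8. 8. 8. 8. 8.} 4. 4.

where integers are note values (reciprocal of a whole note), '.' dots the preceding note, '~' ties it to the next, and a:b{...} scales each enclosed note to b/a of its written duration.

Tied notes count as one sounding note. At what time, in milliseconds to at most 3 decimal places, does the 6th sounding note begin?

1. 0.0ms @ 0 + 841.121ms (3/2)
2. 841.121ms @ 3/2 + 420.561ms (3/4)
3. 1261.682ms @ 9/4 + 1542.056ms (11/4)
4. 2803.738ms @ 5 + 560.748ms (1)
5. 3364.486ms @ 6 + 336.449ms (3/5)
6. 3700.935ms @ 33/5 + 336.449ms (3/5)
7. 4037.383ms @ 36/5 + 336.449ms (3/5)
8. 4373.832ms @ 39/5 + 336.449ms (3/5)
9. 4710.28ms @ 42/5 + 336.449ms (3/5)
10. 5046.729ms @ 9 + 841.121ms (3/2)
11. 5887.85ms @ 21/2 + 841.121ms (3/2)

note 6 onset = 33/5b = 3700.935ms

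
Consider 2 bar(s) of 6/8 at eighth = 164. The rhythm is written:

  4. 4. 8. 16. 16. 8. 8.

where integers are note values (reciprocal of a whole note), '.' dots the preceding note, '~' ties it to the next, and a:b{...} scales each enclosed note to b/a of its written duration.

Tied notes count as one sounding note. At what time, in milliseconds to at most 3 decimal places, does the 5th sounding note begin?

note 5 onset = 33/4b = 3018.293ms

1. 0.0ms @ 0 + 1097.561ms (3)
2. 1097.561ms @ 3 + 1097.561ms (3)
3. 2195.122ms @ 6 + 548.78ms (3/2)
4. 2743.902ms @ 15/2 + 274.39ms (3/4)
5. 3018.293ms @ 33/4 + 274.39ms (3/4)
6. 3292.683ms @ 9 + 548.78ms (3/2)
7. 3841.463ms @ 21/2 + 548.78ms (3/2)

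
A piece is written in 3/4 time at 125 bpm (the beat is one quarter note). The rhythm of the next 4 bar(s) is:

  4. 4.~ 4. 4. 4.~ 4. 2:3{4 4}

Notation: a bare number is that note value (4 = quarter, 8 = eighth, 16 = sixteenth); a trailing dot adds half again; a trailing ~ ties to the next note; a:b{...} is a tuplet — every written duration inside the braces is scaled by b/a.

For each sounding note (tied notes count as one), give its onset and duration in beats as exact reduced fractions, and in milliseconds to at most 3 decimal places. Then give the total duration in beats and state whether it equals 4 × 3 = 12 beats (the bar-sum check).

1) 0.0ms=0b +720.0ms=3/2b
2) 720.0ms=3/2b +1440.0ms=3b
3) 2160.0ms=9/2b +720.0ms=3/2b
4) 2880.0ms=6b +1440.0ms=3b
5) 4320.0ms=9b +720.0ms=3/2b
6) 5040.0ms=21/2b +720.0ms=3/2b
Σ=12b of 12 (125bpm 3/4) — PASS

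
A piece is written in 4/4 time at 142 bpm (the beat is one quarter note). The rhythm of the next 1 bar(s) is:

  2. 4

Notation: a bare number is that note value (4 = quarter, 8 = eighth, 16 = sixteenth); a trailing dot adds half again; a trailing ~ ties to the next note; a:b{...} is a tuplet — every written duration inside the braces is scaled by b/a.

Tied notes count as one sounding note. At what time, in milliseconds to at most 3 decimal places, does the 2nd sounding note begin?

1. 0.0ms @ 0 + 1267.606ms (3)
2. 1267.606ms @ 3 + 422.535ms (1)

note 2 onset = 3b = 1267.606ms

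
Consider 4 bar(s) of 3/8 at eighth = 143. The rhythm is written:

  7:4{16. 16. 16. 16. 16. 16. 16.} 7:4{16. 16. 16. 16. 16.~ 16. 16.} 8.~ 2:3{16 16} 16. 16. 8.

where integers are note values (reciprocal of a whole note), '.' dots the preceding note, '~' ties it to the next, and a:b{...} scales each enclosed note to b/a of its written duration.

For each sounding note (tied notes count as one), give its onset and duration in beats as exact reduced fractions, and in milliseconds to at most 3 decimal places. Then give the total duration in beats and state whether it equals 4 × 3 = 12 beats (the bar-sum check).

1) 0.0ms=0b +179.82ms=3/7b
2) 179.82ms=3/7b +179.82ms=3/7b
3) 359.64ms=6/7b +179.82ms=3/7b
4) 539.461ms=9/7b +179.82ms=3/7b
5) 719.281ms=12/7b +179.82ms=3/7b
6) 899.101ms=15/7b +179.82ms=3/7b
7) 1078.921ms=18/7b +179.82ms=3/7b
8) 1258.741ms=3b +179.82ms=3/7b
9) 1438.561ms=24/7b +179.82ms=3/7b
10) 1618.382ms=27/7b +179.82ms=3/7b
11) 1798.202ms=30/7b +179.82ms=3/7b
12) 1978.022ms=33/7b +359.64ms=6/7b
13) 2337.662ms=39/7b +179.82ms=3/7b
14) 2517.483ms=6b +944.056ms=9/4b
15) 3461.538ms=33/4b +314.685ms=3/4b
16) 3776.224ms=9b +314.685ms=3/4b
17) 4090.909ms=39/4b +314.685ms=3/4b
18) 4405.594ms=21/2b +629.371ms=3/2b
Σ=12b of 12 (143bpm 3/8) — PASS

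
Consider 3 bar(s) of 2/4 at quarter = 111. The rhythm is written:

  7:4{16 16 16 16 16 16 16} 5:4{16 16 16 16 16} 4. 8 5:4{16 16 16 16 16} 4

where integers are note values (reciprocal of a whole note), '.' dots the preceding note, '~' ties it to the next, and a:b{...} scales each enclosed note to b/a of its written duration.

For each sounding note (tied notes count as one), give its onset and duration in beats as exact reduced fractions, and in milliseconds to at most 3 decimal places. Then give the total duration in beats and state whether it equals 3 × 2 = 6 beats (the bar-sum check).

1) 0.0ms=0b +77.22ms=1/7b
2) 77.22ms=1/7b +77.22ms=1/7b
3) 154.44ms=2/7b +77.22ms=1/7b
4) 231.66ms=3/7b +77.22ms=1/7b
5) 308.88ms=4/7b +77.22ms=1/7b
6) 386.1ms=5/7b +77.22ms=1/7b
7) 463.32ms=6/7b +77.22ms=1/7b
8) 540.541ms=1b +108.108ms=1/5b
9) 648.649ms=6/5b +108.108ms=1/5b
10) 756.757ms=7/5b +108.108ms=1/5b
11) 864.865ms=8/5b +108.108ms=1/5b
12) 972.973ms=9/5b +108.108ms=1/5b
13) 1081.081ms=2b +810.811ms=3/2b
14) 1891.892ms=7/2b +270.27ms=1/2b
15) 2162.162ms=4b +108.108ms=1/5b
16) 2270.27ms=21/5b +108.108ms=1/5b
17) 2378.378ms=22/5b +108.108ms=1/5b
18) 2486.486ms=23/5b +108.108ms=1/5b
19) 2594.595ms=24/5b +108.108ms=1/5b
20) 2702.703ms=5b +540.541ms=1b
Σ=6b of 6 (111bpm 2/4) — PASS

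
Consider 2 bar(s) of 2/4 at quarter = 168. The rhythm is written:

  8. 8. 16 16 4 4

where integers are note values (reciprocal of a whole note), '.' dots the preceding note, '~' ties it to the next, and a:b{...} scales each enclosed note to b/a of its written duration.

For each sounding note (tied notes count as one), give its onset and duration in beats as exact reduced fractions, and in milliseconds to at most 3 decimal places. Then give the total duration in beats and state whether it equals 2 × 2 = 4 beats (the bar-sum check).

1) 0.0ms=0b +267.857ms=3/4b
2) 267.857ms=3/4b +267.857ms=3/4b
3) 535.714ms=3/2b +89.286ms=1/4b
4) 625.0ms=7/4b +89.286ms=1/4b
5) 714.286ms=2b +357.143ms=1b
6) 1071.429ms=3b +357.143ms=1b
Σ=4b of 4 (168bpm 2/4) — PASS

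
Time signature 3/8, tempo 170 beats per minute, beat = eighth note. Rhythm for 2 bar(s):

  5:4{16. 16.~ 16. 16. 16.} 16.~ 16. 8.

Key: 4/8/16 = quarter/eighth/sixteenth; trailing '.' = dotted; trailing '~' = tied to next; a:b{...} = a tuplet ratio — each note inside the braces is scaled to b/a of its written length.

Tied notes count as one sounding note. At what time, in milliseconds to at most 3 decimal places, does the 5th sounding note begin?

1. 0.0ms @ 0 + 211.765ms (3/5)
2. 211.765ms @ 3/5 + 423.529ms (6/5)
3. 635.294ms @ 9/5 + 211.765ms (3/5)
4. 847.059ms @ 12/5 + 211.765ms (3/5)
5. 1058.824ms @ 3 + 529.412ms (3/2)
6. 1588.235ms @ 9/2 + 529.412ms (3/2)

note 5 onset = 3b = 1058.824ms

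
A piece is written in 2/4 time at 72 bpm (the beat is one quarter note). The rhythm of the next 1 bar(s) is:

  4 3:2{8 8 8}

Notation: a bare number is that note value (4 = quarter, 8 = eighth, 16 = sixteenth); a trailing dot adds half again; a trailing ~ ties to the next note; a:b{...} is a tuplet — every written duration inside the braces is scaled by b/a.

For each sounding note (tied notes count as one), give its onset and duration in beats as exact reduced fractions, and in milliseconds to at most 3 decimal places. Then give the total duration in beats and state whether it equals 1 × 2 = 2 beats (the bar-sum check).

1) 0.0ms=0b +833.333ms=1b
2) 833.333ms=1b +277.778ms=1/3b
3) 1111.111ms=4/3b +277.778ms=1/3b
4) 1388.889ms=5/3b +277.778ms=1/3b
Σ=2b of 2 (72bpm 2/4) — PASS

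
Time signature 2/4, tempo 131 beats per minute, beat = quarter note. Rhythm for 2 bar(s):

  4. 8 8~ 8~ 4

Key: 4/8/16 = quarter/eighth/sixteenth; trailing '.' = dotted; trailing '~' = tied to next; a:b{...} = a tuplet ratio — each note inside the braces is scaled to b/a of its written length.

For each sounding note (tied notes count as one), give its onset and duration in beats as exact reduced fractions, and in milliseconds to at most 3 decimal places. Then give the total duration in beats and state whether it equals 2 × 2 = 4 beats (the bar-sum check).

1) 0.0ms=0b +687.023ms=3/2b
2) 687.023ms=3/2b +229.008ms=1/2b
3) 916.031ms=2b +916.031ms=2b
Σ=4b of 4 (131bpm 2/4) — PASS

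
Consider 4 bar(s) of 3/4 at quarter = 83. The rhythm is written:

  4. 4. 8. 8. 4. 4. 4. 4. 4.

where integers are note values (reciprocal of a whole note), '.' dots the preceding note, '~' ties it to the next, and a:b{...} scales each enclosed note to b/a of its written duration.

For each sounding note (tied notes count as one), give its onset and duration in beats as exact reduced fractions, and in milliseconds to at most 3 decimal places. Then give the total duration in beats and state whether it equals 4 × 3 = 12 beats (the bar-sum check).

1) 0.0ms=0b +1084.337ms=3/2b
2) 1084.337ms=3/2b +1084.337ms=3/2b
3) 2168.675ms=3b +542.169ms=3/4b
4) 2710.843ms=15/4b +542.169ms=3/4b
5) 3253.012ms=9/2b +1084.337ms=3/2b
6) 4337.349ms=6b +1084.337ms=3/2b
7) 5421.687ms=15/2b +1084.337ms=3/2b
8) 6506.024ms=9b +1084.337ms=3/2b
9) 7590.361ms=21/2b +1084.337ms=3/2b
Σ=12b of 12 (83bpm 3/4) — PASS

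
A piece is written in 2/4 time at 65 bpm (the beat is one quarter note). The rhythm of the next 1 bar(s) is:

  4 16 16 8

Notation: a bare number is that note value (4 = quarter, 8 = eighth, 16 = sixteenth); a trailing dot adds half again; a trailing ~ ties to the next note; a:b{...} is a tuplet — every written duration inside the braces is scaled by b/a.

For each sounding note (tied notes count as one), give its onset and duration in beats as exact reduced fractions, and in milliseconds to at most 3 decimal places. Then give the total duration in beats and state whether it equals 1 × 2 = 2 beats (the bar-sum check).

1) 0.0ms=0b +923.077ms=1b
2) 923.077ms=1b +230.769ms=1/4b
3) 1153.846ms=5/4b +230.769ms=1/4b
4) 1384.615ms=3/2b +461.538ms=1/2b
Σ=2b of 2 (65bpm 2/4) — PASS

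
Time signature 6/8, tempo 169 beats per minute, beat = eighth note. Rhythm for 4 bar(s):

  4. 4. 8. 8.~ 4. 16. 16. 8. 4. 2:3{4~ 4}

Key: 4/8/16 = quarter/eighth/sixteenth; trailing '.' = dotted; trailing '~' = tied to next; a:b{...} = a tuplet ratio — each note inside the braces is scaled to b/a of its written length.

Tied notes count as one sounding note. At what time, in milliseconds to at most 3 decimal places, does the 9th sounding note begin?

1. 0.0ms @ 0 + 1065.089ms (3)
2. 1065.089ms @ 3 + 1065.089ms (3)
3. 2130.178ms @ 6 + 532.544ms (3/2)
4. 2662.722ms @ 15/2 + 1597.633ms (9/2)
5. 4260.355ms @ 12 + 266.272ms (3/4)
6. 4526.627ms @ 51/4 + 266.272ms (3/4)
7. 4792.899ms @ 27/2 + 532.544ms (3/2)
8. 5325.444ms @ 15 + 1065.089ms (3)
9. 6390.533ms @ 18 + 2130.178ms (6)

note 9 onset = 18b = 6390.533ms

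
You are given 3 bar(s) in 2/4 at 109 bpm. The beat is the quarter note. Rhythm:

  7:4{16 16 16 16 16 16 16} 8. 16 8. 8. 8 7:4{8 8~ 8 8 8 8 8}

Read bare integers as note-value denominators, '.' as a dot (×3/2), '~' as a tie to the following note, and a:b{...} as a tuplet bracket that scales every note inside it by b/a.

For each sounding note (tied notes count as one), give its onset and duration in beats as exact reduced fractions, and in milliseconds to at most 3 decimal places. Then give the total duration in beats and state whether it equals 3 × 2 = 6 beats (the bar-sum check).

1) 0.0ms=0b +78.637ms=1/7b
2) 78.637ms=1/7b +78.637ms=1/7b
3) 157.274ms=2/7b +78.637ms=1/7b
4) 235.911ms=3/7b +78.637ms=1/7b
5) 314.548ms=4/7b +78.637ms=1/7b
6) 393.185ms=5/7b +78.637ms=1/7b
7) 471.822ms=6/7b +78.637ms=1/7b
8) 550.459ms=1b +412.844ms=3/4b
9) 963.303ms=7/4b +137.615ms=1/4b
10) 1100.917ms=2b +412.844ms=3/4b
11) 1513.761ms=11/4b +412.844ms=3/4b
12) 1926.606ms=7/2b +275.229ms=1/2b
13) 2201.835ms=4b +157.274ms=2/7b
14) 2359.109ms=30/7b +314.548ms=4/7b
15) 2673.657ms=34/7b +157.274ms=2/7b
16) 2830.931ms=36/7b +157.274ms=2/7b
17) 2988.204ms=38/7b +157.274ms=2/7b
18) 3145.478ms=40/7b +157.274ms=2/7b
Σ=6b of 6 (109bpm 2/4) — PASS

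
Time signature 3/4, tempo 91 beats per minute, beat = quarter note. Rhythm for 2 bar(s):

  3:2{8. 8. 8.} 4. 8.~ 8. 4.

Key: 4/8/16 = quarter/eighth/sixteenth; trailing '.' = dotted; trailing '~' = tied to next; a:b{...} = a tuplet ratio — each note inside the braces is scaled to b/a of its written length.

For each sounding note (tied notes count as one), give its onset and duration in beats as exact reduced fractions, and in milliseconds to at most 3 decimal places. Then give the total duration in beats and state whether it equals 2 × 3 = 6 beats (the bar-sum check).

1) 0.0ms=0b +329.67ms=1/2b
2) 329.67ms=1/2b +329.67ms=1/2b
3) 659.341ms=1b +329.67ms=1/2b
4) 989.011ms=3/2b +989.011ms=3/2b
5) 1978.022ms=3b +989.011ms=3/2b
6) 2967.033ms=9/2b +989.011ms=3/2b
Σ=6b of 6 (91bpm 3/4) — PASS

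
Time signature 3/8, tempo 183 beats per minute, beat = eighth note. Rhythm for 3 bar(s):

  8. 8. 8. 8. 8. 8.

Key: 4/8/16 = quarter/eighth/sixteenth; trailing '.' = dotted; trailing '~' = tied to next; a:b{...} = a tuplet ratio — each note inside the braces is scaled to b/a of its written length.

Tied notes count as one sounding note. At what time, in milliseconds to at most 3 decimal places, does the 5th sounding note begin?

1. 0.0ms @ 0 + 491.803ms (3/2)
2. 491.803ms @ 3/2 + 491.803ms (3/2)
3. 983.607ms @ 3 + 491.803ms (3/2)
4. 1475.41ms @ 9/2 + 491.803ms (3/2)
5. 1967.213ms @ 6 + 491.803ms (3/2)
6. 2459.016ms @ 15/2 + 491.803ms (3/2)

note 5 onset = 6b = 1967.213ms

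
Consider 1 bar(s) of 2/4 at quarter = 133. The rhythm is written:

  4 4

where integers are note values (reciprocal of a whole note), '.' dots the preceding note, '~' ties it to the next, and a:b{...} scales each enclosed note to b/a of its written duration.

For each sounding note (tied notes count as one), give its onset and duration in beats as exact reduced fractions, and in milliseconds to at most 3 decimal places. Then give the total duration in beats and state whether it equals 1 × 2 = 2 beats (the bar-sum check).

1) 0.0ms=0b +451.128ms=1b
2) 451.128ms=1b +451.128ms=1b
Σ=2b of 2 (133bpm 2/4) — PASS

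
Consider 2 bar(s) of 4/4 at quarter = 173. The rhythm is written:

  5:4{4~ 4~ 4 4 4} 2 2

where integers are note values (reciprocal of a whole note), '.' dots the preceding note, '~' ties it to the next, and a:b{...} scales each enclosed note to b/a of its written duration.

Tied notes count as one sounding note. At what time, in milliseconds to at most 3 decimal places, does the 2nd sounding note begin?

note 2 onset = 12/5b = 832.37ms

1. 0.0ms @ 0 + 832.37ms (12/5)
2. 832.37ms @ 12/5 + 277.457ms (4/5)
3. 1109.827ms @ 16/5 + 277.457ms (4/5)
4. 1387.283ms @ 4 + 693.642ms (2)
5. 2080.925ms @ 6 + 693.642ms (2)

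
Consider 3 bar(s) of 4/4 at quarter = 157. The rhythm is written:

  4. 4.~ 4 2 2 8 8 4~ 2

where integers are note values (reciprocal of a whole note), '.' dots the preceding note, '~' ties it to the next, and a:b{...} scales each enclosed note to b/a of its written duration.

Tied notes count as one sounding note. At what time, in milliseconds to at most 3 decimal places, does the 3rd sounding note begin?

note 3 onset = 4b = 1528.662ms

1. 0.0ms @ 0 + 573.248ms (3/2)
2. 573.248ms @ 3/2 + 955.414ms (5/2)
3. 1528.662ms @ 4 + 764.331ms (2)
4. 2292.994ms @ 6 + 764.331ms (2)
5. 3057.325ms @ 8 + 191.083ms (1/2)
6. 3248.408ms @ 17/2 + 191.083ms (1/2)
7. 3439.49ms @ 9 + 1146.497ms (3)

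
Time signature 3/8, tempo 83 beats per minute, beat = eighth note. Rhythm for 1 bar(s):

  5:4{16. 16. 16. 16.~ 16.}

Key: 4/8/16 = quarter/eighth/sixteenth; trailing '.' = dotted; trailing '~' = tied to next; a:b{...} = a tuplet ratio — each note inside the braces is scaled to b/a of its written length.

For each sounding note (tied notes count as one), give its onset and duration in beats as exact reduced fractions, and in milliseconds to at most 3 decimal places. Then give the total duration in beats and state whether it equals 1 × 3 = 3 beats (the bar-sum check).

1) 0.0ms=0b +433.735ms=3/5b
2) 433.735ms=3/5b +433.735ms=3/5b
3) 867.47ms=6/5b +433.735ms=3/5b
4) 1301.205ms=9/5b +867.47ms=6/5b
Σ=3b of 3 (83bpm 3/8) — PASS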